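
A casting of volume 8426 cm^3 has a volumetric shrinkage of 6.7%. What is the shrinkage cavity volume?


Formula: V_shrink = V_casting * shrinkage_pct / 100
V_shrink = 8426 cm^3 * 6.7 / 100 = 564.5420 cm^3


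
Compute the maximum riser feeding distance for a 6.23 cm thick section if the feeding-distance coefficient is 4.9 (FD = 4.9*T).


Formula: FD = 4.9 * T  (riser feeding-distance rule)
FD = 4.9 * 6.23 cm = 30.5270 cm

30.5270 cm


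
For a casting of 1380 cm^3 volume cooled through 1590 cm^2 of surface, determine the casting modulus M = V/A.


Formula: Casting Modulus M = V / A
M = 1380 cm^3 / 1590 cm^2 = 0.8679 cm


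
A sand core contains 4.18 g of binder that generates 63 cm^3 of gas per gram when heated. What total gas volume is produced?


Formula: V_gas = W_binder * gas_evolution_rate
V = 4.18 g * 63 cm^3/g = 263.3400 cm^3

263.3400 cm^3


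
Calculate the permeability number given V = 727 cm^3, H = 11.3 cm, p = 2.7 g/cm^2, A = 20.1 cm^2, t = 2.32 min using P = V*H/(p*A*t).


Formula: Permeability Number P = (V * H) / (p * A * t)
Numerator: V * H = 727 * 11.3 = 8215.1
Denominator: p * A * t = 2.7 * 20.1 * 2.32 = 125.9064
P = 8215.1 / 125.9064 = 65.2477

65.2477


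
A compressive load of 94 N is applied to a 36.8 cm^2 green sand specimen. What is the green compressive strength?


Formula: Compressive Strength = Force / Area
Strength = 94 N / 36.8 cm^2 = 2.5543 N/cm^2

2.5543 N/cm^2


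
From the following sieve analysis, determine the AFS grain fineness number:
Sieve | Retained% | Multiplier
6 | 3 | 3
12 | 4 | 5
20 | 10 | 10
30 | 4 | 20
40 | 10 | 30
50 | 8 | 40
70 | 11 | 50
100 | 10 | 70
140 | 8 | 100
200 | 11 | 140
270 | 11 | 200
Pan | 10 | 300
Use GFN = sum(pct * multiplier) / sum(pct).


Formula: GFN = sum(pct * multiplier) / sum(pct)
sum(pct * multiplier) = 9619
sum(pct) = 100
GFN = 9619 / 100 = 96.19

96.19


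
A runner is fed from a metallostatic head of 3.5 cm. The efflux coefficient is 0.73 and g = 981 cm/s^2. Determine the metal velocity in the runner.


Formula: v = Cd * sqrt(2 * g * h)  (Torricelli with discharge coefficient)
2*g*h = 2 * 981 * 3.5 = 6867.0 cm^2/s^2
sqrt(6867.0) = 82.86736 cm/s
v = 0.73 * 82.86736 = 60.4932 cm/s

60.4932 cm/s


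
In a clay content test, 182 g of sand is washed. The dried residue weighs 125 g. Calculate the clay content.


Formula: Clay% = (W_total - W_washed) / W_total * 100
Clay mass = 182 - 125 = 57 g
Clay% = 57 / 182 * 100 = 31.3187%

Final answer: 31.3187%


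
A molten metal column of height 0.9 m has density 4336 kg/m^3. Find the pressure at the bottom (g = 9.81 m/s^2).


Formula: P = rho * g * h
rho * g = 4336 * 9.81 = 42536.16 N/m^3
P = 42536.16 * 0.9 = 38282.5440 Pa

Answer: 38282.5440 Pa


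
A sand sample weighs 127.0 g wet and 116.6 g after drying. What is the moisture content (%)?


Formula: MC = (W_wet - W_dry) / W_wet * 100
Water mass = 127.0 - 116.6 = 10.4 g
MC = 10.4 / 127.0 * 100 = 8.1890%

Final answer: 8.1890%


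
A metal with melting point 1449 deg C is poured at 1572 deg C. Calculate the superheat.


Formula: Superheat = T_pour - T_melt
Superheat = 1572 - 1449 = 123 deg C

Final answer: 123 deg C


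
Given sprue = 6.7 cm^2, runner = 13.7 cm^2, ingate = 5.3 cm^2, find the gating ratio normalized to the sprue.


Sprue:Runner:Ingate = 1 : 13.7/6.7 : 5.3/6.7 = 1:2.04:0.79


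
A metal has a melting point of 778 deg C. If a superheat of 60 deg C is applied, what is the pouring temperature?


Formula: T_pour = T_melt + Superheat
T_pour = 778 + 60 = 838 deg C

Answer: 838 deg C


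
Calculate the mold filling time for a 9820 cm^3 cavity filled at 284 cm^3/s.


Formula: t_fill = V_mold / Q_flow
t = 9820 cm^3 / 284 cm^3/s = 34.5775 s

Answer: 34.5775 s


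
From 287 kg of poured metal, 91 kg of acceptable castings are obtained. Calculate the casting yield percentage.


Formula: Casting Yield = (W_good / W_total) * 100
Yield = (91 kg / 287 kg) * 100 = 31.7073%

Final answer: 31.7073%


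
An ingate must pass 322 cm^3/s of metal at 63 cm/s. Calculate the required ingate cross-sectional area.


Formula: A_ingate = Q / v  (continuity equation)
A = 322 cm^3/s / 63 cm/s = 5.1111 cm^2

5.1111 cm^2


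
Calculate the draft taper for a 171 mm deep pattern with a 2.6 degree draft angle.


Formula: taper = depth * tan(draft_angle)
tan(2.6 deg) = 0.0454097
taper = 171 mm * 0.0454097 = 7.7651 mm

Answer: 7.7651 mm


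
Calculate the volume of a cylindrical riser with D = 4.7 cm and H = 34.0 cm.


Formula: V = pi * (D/2)^2 * H  (cylinder volume)
Radius = D/2 = 4.7/2 = 2.35 cm
V = pi * 2.35^2 * 34.0 = 589.8811 cm^3

Answer: 589.8811 cm^3


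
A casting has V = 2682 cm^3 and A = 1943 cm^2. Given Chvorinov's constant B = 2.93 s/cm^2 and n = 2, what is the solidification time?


Formula: t_s = B * (V/A)^n  (Chvorinov's rule, n=2)
Modulus M = V/A = 2682/1943 = 1.380340 cm
M^2 = 1.380340^2 = 1.905339 cm^2
t_s = 2.93 * 1.905339 = 5.5826 s

5.5826 s


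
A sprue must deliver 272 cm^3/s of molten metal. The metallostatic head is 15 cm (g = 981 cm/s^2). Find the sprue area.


Formula: v = sqrt(2*g*h), A = Q/v
Velocity: v = sqrt(2 * 981 * 15) = sqrt(29430) = 171.5517 cm/s
Sprue area: A = Q / v = 272 / 171.5517 = 1.5855 cm^2

1.5855 cm^2


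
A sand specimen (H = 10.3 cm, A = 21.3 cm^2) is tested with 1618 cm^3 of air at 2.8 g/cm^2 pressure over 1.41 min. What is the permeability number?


Formula: Permeability Number P = (V * H) / (p * A * t)
Numerator: V * H = 1618 * 10.3 = 16665.4
Denominator: p * A * t = 2.8 * 21.3 * 1.41 = 84.0924
P = 16665.4 / 84.0924 = 198.1796

Answer: 198.1796


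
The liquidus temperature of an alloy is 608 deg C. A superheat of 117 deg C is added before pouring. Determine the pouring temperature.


Formula: T_pour = T_melt + Superheat
T_pour = 608 + 117 = 725 deg C

725 deg C


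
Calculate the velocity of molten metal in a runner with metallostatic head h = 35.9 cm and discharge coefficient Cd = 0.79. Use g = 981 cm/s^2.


Formula: v = Cd * sqrt(2 * g * h)  (Torricelli with discharge coefficient)
2*g*h = 2 * 981 * 35.9 = 70435.8 cm^2/s^2
sqrt(70435.8) = 265.39744 cm/s
v = 0.79 * 265.39744 = 209.6640 cm/s

209.6640 cm/s


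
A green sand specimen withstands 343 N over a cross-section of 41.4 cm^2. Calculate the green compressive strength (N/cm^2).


Formula: Compressive Strength = Force / Area
Strength = 343 N / 41.4 cm^2 = 8.2850 N/cm^2

Answer: 8.2850 N/cm^2


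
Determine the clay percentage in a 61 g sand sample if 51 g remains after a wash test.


Formula: Clay% = (W_total - W_washed) / W_total * 100
Clay mass = 61 - 51 = 10 g
Clay% = 10 / 61 * 100 = 16.3934%


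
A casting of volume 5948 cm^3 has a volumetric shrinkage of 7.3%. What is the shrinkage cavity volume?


Formula: V_shrink = V_casting * shrinkage_pct / 100
V_shrink = 5948 cm^3 * 7.3 / 100 = 434.2040 cm^3

Final answer: 434.2040 cm^3


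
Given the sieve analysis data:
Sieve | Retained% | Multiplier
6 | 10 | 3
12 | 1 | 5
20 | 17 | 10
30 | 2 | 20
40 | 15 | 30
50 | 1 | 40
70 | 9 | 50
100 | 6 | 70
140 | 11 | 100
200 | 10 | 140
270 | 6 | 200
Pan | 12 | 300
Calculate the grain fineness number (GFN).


Formula: GFN = sum(pct * multiplier) / sum(pct)
sum(pct * multiplier) = 8905
sum(pct) = 100
GFN = 8905 / 100 = 89.05


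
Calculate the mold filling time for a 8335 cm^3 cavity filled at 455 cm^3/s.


Formula: t_fill = V_mold / Q_flow
t = 8335 cm^3 / 455 cm^3/s = 18.3187 s


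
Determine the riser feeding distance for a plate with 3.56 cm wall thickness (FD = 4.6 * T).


Formula: FD = 4.6 * T  (riser feeding-distance rule)
FD = 4.6 * 3.56 cm = 16.3760 cm

16.3760 cm


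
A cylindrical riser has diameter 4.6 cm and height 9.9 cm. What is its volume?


Formula: V = pi * (D/2)^2 * H  (cylinder volume)
Radius = D/2 = 4.6/2 = 2.3 cm
V = pi * 2.3^2 * 9.9 = 164.5283 cm^3


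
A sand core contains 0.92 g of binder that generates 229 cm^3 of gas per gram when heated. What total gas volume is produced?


Formula: V_gas = W_binder * gas_evolution_rate
V = 0.92 g * 229 cm^3/g = 210.6800 cm^3


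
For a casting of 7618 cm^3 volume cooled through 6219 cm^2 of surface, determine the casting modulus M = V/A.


Formula: Casting Modulus M = V / A
M = 7618 cm^3 / 6219 cm^2 = 1.2250 cm

Answer: 1.2250 cm


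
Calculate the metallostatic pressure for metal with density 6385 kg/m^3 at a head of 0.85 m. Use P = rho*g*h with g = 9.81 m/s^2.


Formula: P = rho * g * h
rho * g = 6385 * 9.81 = 62636.85 N/m^3
P = 62636.85 * 0.85 = 53241.3225 Pa

Answer: 53241.3225 Pa


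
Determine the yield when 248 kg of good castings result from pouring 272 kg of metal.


Formula: Casting Yield = (W_good / W_total) * 100
Yield = (248 kg / 272 kg) * 100 = 91.1765%

Answer: 91.1765%


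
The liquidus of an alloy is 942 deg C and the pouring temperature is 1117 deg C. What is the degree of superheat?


Formula: Superheat = T_pour - T_melt
Superheat = 1117 - 942 = 175 deg C

Answer: 175 deg C


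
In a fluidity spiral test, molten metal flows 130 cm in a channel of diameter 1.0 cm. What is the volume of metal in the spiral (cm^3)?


Formula: V = pi * (d/2)^2 * L  (cylinder volume)
Radius = 1.0/2 = 0.5 cm
V = pi * 0.5^2 * 130 = 102.1018 cm^3


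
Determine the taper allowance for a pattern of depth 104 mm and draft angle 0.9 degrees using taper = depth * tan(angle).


Formula: taper = depth * tan(draft_angle)
tan(0.9 deg) = 0.0157093
taper = 104 mm * 0.0157093 = 1.6338 mm

Answer: 1.6338 mm


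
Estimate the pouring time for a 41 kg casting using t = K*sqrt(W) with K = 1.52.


Formula: t = K * sqrt(W)
sqrt(W) = sqrt(41) = 6.40312
t = 1.52 * 6.40312 = 9.7327 s


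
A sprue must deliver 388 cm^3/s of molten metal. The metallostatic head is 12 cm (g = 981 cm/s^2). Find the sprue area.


Formula: v = sqrt(2*g*h), A = Q/v
Velocity: v = sqrt(2 * 981 * 12) = sqrt(23544) = 153.4405 cm/s
Sprue area: A = Q / v = 388 / 153.4405 = 2.5287 cm^2

Final answer: 2.5287 cm^2


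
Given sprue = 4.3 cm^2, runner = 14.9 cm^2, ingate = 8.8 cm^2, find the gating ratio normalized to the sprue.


Sprue:Runner:Ingate = 1 : 14.9/4.3 : 8.8/4.3 = 1:3.47:2.05

Answer: 1:3.47:2.05


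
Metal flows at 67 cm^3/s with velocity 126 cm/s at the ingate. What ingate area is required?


Formula: A_ingate = Q / v  (continuity equation)
A = 67 cm^3/s / 126 cm/s = 0.5317 cm^2

Answer: 0.5317 cm^2


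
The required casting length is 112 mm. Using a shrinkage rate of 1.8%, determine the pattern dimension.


Formula: L_pattern = L_casting * (1 + shrinkage_rate/100)
Shrinkage factor = 1 + 1.8/100 = 1.018
L_pattern = 112 mm * 1.018 = 114.0160 mm

Final answer: 114.0160 mm


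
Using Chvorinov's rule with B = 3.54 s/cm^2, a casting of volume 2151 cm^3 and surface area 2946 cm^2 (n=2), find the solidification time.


Formula: t_s = B * (V/A)^n  (Chvorinov's rule, n=2)
Modulus M = V/A = 2151/2946 = 0.730143 cm
M^2 = 0.730143^2 = 0.533109 cm^2
t_s = 3.54 * 0.533109 = 1.8872 s

Final answer: 1.8872 s


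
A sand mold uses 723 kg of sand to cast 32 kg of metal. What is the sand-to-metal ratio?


Formula: Sand-to-Metal Ratio = W_sand / W_metal
Ratio = 723 kg / 32 kg = 22.5938

Final answer: 22.5938


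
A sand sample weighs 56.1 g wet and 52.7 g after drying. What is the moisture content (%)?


Formula: MC = (W_wet - W_dry) / W_wet * 100
Water mass = 56.1 - 52.7 = 3.4 g
MC = 3.4 / 56.1 * 100 = 6.0606%

Answer: 6.0606%


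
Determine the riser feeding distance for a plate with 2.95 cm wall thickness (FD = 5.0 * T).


Formula: FD = 5.0 * T  (riser feeding-distance rule)
FD = 5.0 * 2.95 cm = 14.7500 cm

14.7500 cm


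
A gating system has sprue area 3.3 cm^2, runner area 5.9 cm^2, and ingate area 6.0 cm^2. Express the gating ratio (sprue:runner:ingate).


Sprue:Runner:Ingate = 1 : 5.9/3.3 : 6.0/3.3 = 1:1.79:1.82


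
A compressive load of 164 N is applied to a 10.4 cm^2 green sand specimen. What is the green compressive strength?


Formula: Compressive Strength = Force / Area
Strength = 164 N / 10.4 cm^2 = 15.7692 N/cm^2


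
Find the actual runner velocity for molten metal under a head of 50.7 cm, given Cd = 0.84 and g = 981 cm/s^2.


Formula: v = Cd * sqrt(2 * g * h)  (Torricelli with discharge coefficient)
2*g*h = 2 * 981 * 50.7 = 99473.4 cm^2/s^2
sqrt(99473.4) = 315.39404 cm/s
v = 0.84 * 315.39404 = 264.9310 cm/s

Answer: 264.9310 cm/s


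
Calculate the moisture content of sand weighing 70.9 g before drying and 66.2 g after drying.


Formula: MC = (W_wet - W_dry) / W_wet * 100
Water mass = 70.9 - 66.2 = 4.7 g
MC = 4.7 / 70.9 * 100 = 6.6291%

Final answer: 6.6291%


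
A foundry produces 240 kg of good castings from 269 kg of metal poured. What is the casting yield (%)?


Formula: Casting Yield = (W_good / W_total) * 100
Yield = (240 kg / 269 kg) * 100 = 89.2193%

Answer: 89.2193%


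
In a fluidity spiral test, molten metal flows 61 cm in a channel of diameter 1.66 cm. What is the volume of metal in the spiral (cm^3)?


Formula: V = pi * (d/2)^2 * L  (cylinder volume)
Radius = 1.66/2 = 0.83 cm
V = pi * 0.83^2 * 61 = 132.0188 cm^3

Final answer: 132.0188 cm^3


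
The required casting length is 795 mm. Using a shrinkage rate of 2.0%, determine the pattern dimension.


Formula: L_pattern = L_casting * (1 + shrinkage_rate/100)
Shrinkage factor = 1 + 2.0/100 = 1.02
L_pattern = 795 mm * 1.02 = 810.9000 mm


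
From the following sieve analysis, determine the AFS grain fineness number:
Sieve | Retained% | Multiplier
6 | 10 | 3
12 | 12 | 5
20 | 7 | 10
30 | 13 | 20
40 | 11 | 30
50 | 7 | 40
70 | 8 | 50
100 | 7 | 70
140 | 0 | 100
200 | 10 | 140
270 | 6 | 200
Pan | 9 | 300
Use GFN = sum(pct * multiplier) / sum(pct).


Formula: GFN = sum(pct * multiplier) / sum(pct)
sum(pct * multiplier) = 7220
sum(pct) = 100
GFN = 7220 / 100 = 72.20


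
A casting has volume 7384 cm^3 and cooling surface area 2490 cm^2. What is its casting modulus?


Formula: Casting Modulus M = V / A
M = 7384 cm^3 / 2490 cm^2 = 2.9655 cm


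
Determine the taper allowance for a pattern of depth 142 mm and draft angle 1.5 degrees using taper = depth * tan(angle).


Formula: taper = depth * tan(draft_angle)
tan(1.5 deg) = 0.0261859
taper = 142 mm * 0.0261859 = 3.7184 mm

Answer: 3.7184 mm


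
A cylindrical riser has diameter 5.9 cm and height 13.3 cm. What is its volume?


Formula: V = pi * (D/2)^2 * H  (cylinder volume)
Radius = D/2 = 5.9/2 = 2.95 cm
V = pi * 2.95^2 * 13.3 = 363.6181 cm^3


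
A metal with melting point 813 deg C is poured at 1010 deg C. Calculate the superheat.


Formula: Superheat = T_pour - T_melt
Superheat = 1010 - 813 = 197 deg C


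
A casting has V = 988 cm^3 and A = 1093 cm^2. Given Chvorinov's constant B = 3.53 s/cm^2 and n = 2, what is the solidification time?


Formula: t_s = B * (V/A)^n  (Chvorinov's rule, n=2)
Modulus M = V/A = 988/1093 = 0.903934 cm
M^2 = 0.903934^2 = 0.817097 cm^2
t_s = 3.53 * 0.817097 = 2.8844 s


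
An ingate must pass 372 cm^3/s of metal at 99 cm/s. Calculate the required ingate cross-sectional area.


Formula: A_ingate = Q / v  (continuity equation)
A = 372 cm^3/s / 99 cm/s = 3.7576 cm^2


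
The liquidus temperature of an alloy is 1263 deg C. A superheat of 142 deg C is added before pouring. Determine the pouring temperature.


Formula: T_pour = T_melt + Superheat
T_pour = 1263 + 142 = 1405 deg C


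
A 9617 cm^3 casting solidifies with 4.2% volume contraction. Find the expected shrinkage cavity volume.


Formula: V_shrink = V_casting * shrinkage_pct / 100
V_shrink = 9617 cm^3 * 4.2 / 100 = 403.9140 cm^3

Final answer: 403.9140 cm^3


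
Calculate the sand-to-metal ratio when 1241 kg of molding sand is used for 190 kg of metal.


Formula: Sand-to-Metal Ratio = W_sand / W_metal
Ratio = 1241 kg / 190 kg = 6.5316

6.5316


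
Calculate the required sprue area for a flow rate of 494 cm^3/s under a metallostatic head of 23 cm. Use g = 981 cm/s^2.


Formula: v = sqrt(2*g*h), A = Q/v
Velocity: v = sqrt(2 * 981 * 23) = sqrt(45126) = 212.4288 cm/s
Sprue area: A = Q / v = 494 / 212.4288 = 2.3255 cm^2

Final answer: 2.3255 cm^2


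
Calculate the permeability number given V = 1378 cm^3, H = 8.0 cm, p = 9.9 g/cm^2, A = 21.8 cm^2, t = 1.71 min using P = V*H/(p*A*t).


Formula: Permeability Number P = (V * H) / (p * A * t)
Numerator: V * H = 1378 * 8.0 = 11024.0
Denominator: p * A * t = 9.9 * 21.8 * 1.71 = 369.0522
P = 11024.0 / 369.0522 = 29.8711

Answer: 29.8711


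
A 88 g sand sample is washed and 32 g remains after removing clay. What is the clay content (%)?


Formula: Clay% = (W_total - W_washed) / W_total * 100
Clay mass = 88 - 32 = 56 g
Clay% = 56 / 88 * 100 = 63.6364%


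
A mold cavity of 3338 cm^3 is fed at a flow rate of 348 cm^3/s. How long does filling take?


Formula: t_fill = V_mold / Q_flow
t = 3338 cm^3 / 348 cm^3/s = 9.5920 s

Final answer: 9.5920 s


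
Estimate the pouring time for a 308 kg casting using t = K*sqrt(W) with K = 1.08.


Formula: t = K * sqrt(W)
sqrt(W) = sqrt(308) = 17.54993
t = 1.08 * 17.54993 = 18.9539 s

Final answer: 18.9539 s


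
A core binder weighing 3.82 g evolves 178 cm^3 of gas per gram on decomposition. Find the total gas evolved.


Formula: V_gas = W_binder * gas_evolution_rate
V = 3.82 g * 178 cm^3/g = 679.9600 cm^3

Final answer: 679.9600 cm^3


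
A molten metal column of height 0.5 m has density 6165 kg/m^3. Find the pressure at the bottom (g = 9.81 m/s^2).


Formula: P = rho * g * h
rho * g = 6165 * 9.81 = 60478.65 N/m^3
P = 60478.65 * 0.5 = 30239.3250 Pa


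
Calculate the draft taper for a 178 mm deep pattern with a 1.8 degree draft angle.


Formula: taper = depth * tan(draft_angle)
tan(1.8 deg) = 0.0314263
taper = 178 mm * 0.0314263 = 5.5939 mm


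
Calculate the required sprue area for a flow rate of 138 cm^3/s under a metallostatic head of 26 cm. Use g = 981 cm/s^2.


Formula: v = sqrt(2*g*h), A = Q/v
Velocity: v = sqrt(2 * 981 * 26) = sqrt(51012) = 225.8584 cm/s
Sprue area: A = Q / v = 138 / 225.8584 = 0.6110 cm^2

Answer: 0.6110 cm^2


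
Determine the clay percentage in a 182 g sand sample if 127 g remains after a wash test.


Formula: Clay% = (W_total - W_washed) / W_total * 100
Clay mass = 182 - 127 = 55 g
Clay% = 55 / 182 * 100 = 30.2198%


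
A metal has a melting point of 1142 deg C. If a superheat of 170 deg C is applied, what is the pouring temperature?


Formula: T_pour = T_melt + Superheat
T_pour = 1142 + 170 = 1312 deg C

Final answer: 1312 deg C


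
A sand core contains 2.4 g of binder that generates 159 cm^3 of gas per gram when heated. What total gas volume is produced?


Formula: V_gas = W_binder * gas_evolution_rate
V = 2.4 g * 159 cm^3/g = 381.6000 cm^3


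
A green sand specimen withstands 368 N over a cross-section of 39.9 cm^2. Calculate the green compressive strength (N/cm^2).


Formula: Compressive Strength = Force / Area
Strength = 368 N / 39.9 cm^2 = 9.2231 N/cm^2

Answer: 9.2231 N/cm^2


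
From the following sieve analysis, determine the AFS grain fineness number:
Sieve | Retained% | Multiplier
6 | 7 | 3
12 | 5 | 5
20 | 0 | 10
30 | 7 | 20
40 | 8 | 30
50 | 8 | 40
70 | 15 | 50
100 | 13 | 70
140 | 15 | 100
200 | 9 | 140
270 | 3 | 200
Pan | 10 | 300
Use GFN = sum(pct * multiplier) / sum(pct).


Formula: GFN = sum(pct * multiplier) / sum(pct)
sum(pct * multiplier) = 8766
sum(pct) = 100
GFN = 8766 / 100 = 87.66

Answer: 87.66


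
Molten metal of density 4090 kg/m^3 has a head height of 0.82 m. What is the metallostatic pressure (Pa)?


Formula: P = rho * g * h
rho * g = 4090 * 9.81 = 40122.9 N/m^3
P = 40122.9 * 0.82 = 32900.7780 Pa

32900.7780 Pa


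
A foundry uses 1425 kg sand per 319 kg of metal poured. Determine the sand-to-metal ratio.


Formula: Sand-to-Metal Ratio = W_sand / W_metal
Ratio = 1425 kg / 319 kg = 4.4671


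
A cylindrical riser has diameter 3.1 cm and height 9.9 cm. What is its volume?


Formula: V = pi * (D/2)^2 * H  (cylinder volume)
Radius = D/2 = 3.1/2 = 1.55 cm
V = pi * 1.55^2 * 9.9 = 74.7220 cm^3

74.7220 cm^3


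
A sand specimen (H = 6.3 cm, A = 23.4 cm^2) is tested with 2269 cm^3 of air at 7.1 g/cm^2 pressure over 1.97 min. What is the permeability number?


Formula: Permeability Number P = (V * H) / (p * A * t)
Numerator: V * H = 2269 * 6.3 = 14294.7
Denominator: p * A * t = 7.1 * 23.4 * 1.97 = 327.2958
P = 14294.7 / 327.2958 = 43.6752

Answer: 43.6752


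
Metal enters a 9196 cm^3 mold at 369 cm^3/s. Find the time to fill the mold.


Formula: t_fill = V_mold / Q_flow
t = 9196 cm^3 / 369 cm^3/s = 24.9214 s

Answer: 24.9214 s


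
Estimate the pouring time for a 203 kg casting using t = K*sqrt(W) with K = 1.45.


Formula: t = K * sqrt(W)
sqrt(W) = sqrt(203) = 14.24781
t = 1.45 * 14.24781 = 20.6593 s

20.6593 s


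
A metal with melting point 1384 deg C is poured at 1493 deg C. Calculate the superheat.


Formula: Superheat = T_pour - T_melt
Superheat = 1493 - 1384 = 109 deg C


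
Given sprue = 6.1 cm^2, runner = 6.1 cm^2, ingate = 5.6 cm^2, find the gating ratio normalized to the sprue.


Sprue:Runner:Ingate = 1 : 6.1/6.1 : 5.6/6.1 = 1:1.00:0.92

Answer: 1:1.00:0.92


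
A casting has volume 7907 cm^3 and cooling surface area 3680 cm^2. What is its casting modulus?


Formula: Casting Modulus M = V / A
M = 7907 cm^3 / 3680 cm^2 = 2.1486 cm

Answer: 2.1486 cm


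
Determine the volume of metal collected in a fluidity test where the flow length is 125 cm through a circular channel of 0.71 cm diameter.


Formula: V = pi * (d/2)^2 * L  (cylinder volume)
Radius = 0.71/2 = 0.355 cm
V = pi * 0.355^2 * 125 = 49.4899 cm^3

49.4899 cm^3


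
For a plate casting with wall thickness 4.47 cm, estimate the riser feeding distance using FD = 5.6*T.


Formula: FD = 5.6 * T  (riser feeding-distance rule)
FD = 5.6 * 4.47 cm = 25.0320 cm

25.0320 cm


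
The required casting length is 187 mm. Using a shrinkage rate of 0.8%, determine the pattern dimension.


Formula: L_pattern = L_casting * (1 + shrinkage_rate/100)
Shrinkage factor = 1 + 0.8/100 = 1.008
L_pattern = 187 mm * 1.008 = 188.4960 mm

188.4960 mm


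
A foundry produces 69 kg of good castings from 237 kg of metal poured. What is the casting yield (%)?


Formula: Casting Yield = (W_good / W_total) * 100
Yield = (69 kg / 237 kg) * 100 = 29.1139%


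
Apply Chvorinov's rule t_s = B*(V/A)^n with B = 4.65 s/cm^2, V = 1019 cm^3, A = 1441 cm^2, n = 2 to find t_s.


Formula: t_s = B * (V/A)^n  (Chvorinov's rule, n=2)
Modulus M = V/A = 1019/1441 = 0.707148 cm
M^2 = 0.707148^2 = 0.500058 cm^2
t_s = 4.65 * 0.500058 = 2.3253 s

2.3253 s


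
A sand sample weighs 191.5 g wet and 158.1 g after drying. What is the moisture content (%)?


Formula: MC = (W_wet - W_dry) / W_wet * 100
Water mass = 191.5 - 158.1 = 33.4 g
MC = 33.4 / 191.5 * 100 = 17.4413%

Answer: 17.4413%


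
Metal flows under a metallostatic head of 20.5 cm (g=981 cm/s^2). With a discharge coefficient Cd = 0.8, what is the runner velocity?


Formula: v = Cd * sqrt(2 * g * h)  (Torricelli with discharge coefficient)
2*g*h = 2 * 981 * 20.5 = 40221.0 cm^2/s^2
sqrt(40221.0) = 200.55174 cm/s
v = 0.8 * 200.55174 = 160.4414 cm/s

Final answer: 160.4414 cm/s


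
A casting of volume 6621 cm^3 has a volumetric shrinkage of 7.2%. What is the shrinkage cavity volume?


Formula: V_shrink = V_casting * shrinkage_pct / 100
V_shrink = 6621 cm^3 * 7.2 / 100 = 476.7120 cm^3

Final answer: 476.7120 cm^3


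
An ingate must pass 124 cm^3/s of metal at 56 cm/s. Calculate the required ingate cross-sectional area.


Formula: A_ingate = Q / v  (continuity equation)
A = 124 cm^3/s / 56 cm/s = 2.2143 cm^2

2.2143 cm^2


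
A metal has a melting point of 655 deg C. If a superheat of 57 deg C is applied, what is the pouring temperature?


Formula: T_pour = T_melt + Superheat
T_pour = 655 + 57 = 712 deg C

712 deg C


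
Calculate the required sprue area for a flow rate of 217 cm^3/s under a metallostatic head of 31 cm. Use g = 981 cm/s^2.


Formula: v = sqrt(2*g*h), A = Q/v
Velocity: v = sqrt(2 * 981 * 31) = sqrt(60822) = 246.6212 cm/s
Sprue area: A = Q / v = 217 / 246.6212 = 0.8799 cm^2


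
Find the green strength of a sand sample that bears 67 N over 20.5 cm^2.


Formula: Compressive Strength = Force / Area
Strength = 67 N / 20.5 cm^2 = 3.2683 N/cm^2

Final answer: 3.2683 N/cm^2


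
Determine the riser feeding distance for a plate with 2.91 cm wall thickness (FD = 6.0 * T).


Formula: FD = 6.0 * T  (riser feeding-distance rule)
FD = 6.0 * 2.91 cm = 17.4600 cm

Answer: 17.4600 cm


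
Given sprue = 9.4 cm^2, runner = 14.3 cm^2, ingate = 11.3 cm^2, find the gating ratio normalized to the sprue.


Sprue:Runner:Ingate = 1 : 14.3/9.4 : 11.3/9.4 = 1:1.52:1.20

Answer: 1:1.52:1.20


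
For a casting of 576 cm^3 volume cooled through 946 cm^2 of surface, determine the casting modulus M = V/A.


Formula: Casting Modulus M = V / A
M = 576 cm^3 / 946 cm^2 = 0.6089 cm

Final answer: 0.6089 cm


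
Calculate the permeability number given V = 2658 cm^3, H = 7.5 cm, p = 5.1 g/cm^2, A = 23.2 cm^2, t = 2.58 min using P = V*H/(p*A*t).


Formula: Permeability Number P = (V * H) / (p * A * t)
Numerator: V * H = 2658 * 7.5 = 19935.0
Denominator: p * A * t = 5.1 * 23.2 * 2.58 = 305.2656
P = 19935.0 / 305.2656 = 65.3038

Answer: 65.3038


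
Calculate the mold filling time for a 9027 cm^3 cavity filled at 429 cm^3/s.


Formula: t_fill = V_mold / Q_flow
t = 9027 cm^3 / 429 cm^3/s = 21.0420 s

Final answer: 21.0420 s


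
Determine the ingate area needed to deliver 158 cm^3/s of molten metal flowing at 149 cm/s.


Formula: A_ingate = Q / v  (continuity equation)
A = 158 cm^3/s / 149 cm/s = 1.0604 cm^2

1.0604 cm^2


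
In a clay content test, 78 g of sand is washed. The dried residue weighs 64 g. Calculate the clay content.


Formula: Clay% = (W_total - W_washed) / W_total * 100
Clay mass = 78 - 64 = 14 g
Clay% = 14 / 78 * 100 = 17.9487%

Final answer: 17.9487%


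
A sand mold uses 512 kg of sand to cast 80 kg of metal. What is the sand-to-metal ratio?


Formula: Sand-to-Metal Ratio = W_sand / W_metal
Ratio = 512 kg / 80 kg = 6.4000

6.4000


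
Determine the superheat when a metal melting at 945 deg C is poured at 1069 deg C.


Formula: Superheat = T_pour - T_melt
Superheat = 1069 - 945 = 124 deg C

Final answer: 124 deg C


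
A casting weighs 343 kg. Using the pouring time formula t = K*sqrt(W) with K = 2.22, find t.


Formula: t = K * sqrt(W)
sqrt(W) = sqrt(343) = 18.52026
t = 2.22 * 18.52026 = 41.1150 s

41.1150 s


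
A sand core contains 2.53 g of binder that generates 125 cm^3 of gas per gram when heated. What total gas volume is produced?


Formula: V_gas = W_binder * gas_evolution_rate
V = 2.53 g * 125 cm^3/g = 316.2500 cm^3

Answer: 316.2500 cm^3


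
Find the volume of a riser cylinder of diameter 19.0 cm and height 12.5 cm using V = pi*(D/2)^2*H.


Formula: V = pi * (D/2)^2 * H  (cylinder volume)
Radius = D/2 = 19.0/2 = 9.5 cm
V = pi * 9.5^2 * 12.5 = 3544.1092 cm^3

Final answer: 3544.1092 cm^3


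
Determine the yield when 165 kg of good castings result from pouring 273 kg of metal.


Formula: Casting Yield = (W_good / W_total) * 100
Yield = (165 kg / 273 kg) * 100 = 60.4396%


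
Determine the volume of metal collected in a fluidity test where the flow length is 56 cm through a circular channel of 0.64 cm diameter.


Formula: V = pi * (d/2)^2 * L  (cylinder volume)
Radius = 0.64/2 = 0.32 cm
V = pi * 0.32^2 * 56 = 18.0151 cm^3

Final answer: 18.0151 cm^3


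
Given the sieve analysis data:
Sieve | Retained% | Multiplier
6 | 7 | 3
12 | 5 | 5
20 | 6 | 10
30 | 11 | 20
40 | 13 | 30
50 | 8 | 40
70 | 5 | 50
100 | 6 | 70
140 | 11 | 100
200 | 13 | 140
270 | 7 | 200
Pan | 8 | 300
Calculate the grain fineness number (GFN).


Formula: GFN = sum(pct * multiplier) / sum(pct)
sum(pct * multiplier) = 8426
sum(pct) = 100
GFN = 8426 / 100 = 84.26

Final answer: 84.26


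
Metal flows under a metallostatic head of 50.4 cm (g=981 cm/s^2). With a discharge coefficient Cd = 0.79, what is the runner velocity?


Formula: v = Cd * sqrt(2 * g * h)  (Torricelli with discharge coefficient)
2*g*h = 2 * 981 * 50.4 = 98884.8 cm^2/s^2
sqrt(98884.8) = 314.45954 cm/s
v = 0.79 * 314.45954 = 248.4230 cm/s

Answer: 248.4230 cm/s


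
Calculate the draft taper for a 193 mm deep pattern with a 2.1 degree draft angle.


Formula: taper = depth * tan(draft_angle)
tan(2.1 deg) = 0.0366683
taper = 193 mm * 0.0366683 = 7.0770 mm

Final answer: 7.0770 mm


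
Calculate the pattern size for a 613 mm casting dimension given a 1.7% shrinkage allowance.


Formula: L_pattern = L_casting * (1 + shrinkage_rate/100)
Shrinkage factor = 1 + 1.7/100 = 1.017
L_pattern = 613 mm * 1.017 = 623.4210 mm

623.4210 mm


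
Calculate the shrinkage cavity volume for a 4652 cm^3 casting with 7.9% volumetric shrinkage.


Formula: V_shrink = V_casting * shrinkage_pct / 100
V_shrink = 4652 cm^3 * 7.9 / 100 = 367.5080 cm^3

Final answer: 367.5080 cm^3


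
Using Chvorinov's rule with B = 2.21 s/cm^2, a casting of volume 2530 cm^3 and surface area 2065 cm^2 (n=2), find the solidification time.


Formula: t_s = B * (V/A)^n  (Chvorinov's rule, n=2)
Modulus M = V/A = 2530/2065 = 1.225182 cm
M^2 = 1.225182^2 = 1.501071 cm^2
t_s = 2.21 * 1.501071 = 3.3174 s

3.3174 s


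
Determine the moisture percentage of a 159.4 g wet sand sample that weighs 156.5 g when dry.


Formula: MC = (W_wet - W_dry) / W_wet * 100
Water mass = 159.4 - 156.5 = 2.9 g
MC = 2.9 / 159.4 * 100 = 1.8193%

Final answer: 1.8193%


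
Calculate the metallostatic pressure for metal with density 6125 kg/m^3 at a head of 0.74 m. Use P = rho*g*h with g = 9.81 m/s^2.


Formula: P = rho * g * h
rho * g = 6125 * 9.81 = 60086.25 N/m^3
P = 60086.25 * 0.74 = 44463.8250 Pa

Answer: 44463.8250 Pa


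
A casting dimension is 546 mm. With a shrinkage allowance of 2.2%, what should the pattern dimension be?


Formula: L_pattern = L_casting * (1 + shrinkage_rate/100)
Shrinkage factor = 1 + 2.2/100 = 1.022
L_pattern = 546 mm * 1.022 = 558.0120 mm

558.0120 mm


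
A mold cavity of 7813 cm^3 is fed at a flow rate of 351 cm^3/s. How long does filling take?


Formula: t_fill = V_mold / Q_flow
t = 7813 cm^3 / 351 cm^3/s = 22.2593 s

Answer: 22.2593 s


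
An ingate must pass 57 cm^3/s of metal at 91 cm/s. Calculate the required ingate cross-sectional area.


Formula: A_ingate = Q / v  (continuity equation)
A = 57 cm^3/s / 91 cm/s = 0.6264 cm^2

Answer: 0.6264 cm^2


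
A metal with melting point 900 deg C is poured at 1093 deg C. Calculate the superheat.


Formula: Superheat = T_pour - T_melt
Superheat = 1093 - 900 = 193 deg C

193 deg C


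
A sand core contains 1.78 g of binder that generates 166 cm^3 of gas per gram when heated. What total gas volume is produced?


Formula: V_gas = W_binder * gas_evolution_rate
V = 1.78 g * 166 cm^3/g = 295.4800 cm^3

Final answer: 295.4800 cm^3


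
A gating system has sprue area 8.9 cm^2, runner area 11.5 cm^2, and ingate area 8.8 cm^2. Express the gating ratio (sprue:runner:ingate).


Sprue:Runner:Ingate = 1 : 11.5/8.9 : 8.8/8.9 = 1:1.29:0.99

Final answer: 1:1.29:0.99


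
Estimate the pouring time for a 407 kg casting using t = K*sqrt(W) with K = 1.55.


Formula: t = K * sqrt(W)
sqrt(W) = sqrt(407) = 20.17424
t = 1.55 * 20.17424 = 31.2701 s

Answer: 31.2701 s


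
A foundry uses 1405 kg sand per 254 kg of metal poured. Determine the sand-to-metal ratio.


Formula: Sand-to-Metal Ratio = W_sand / W_metal
Ratio = 1405 kg / 254 kg = 5.5315

Final answer: 5.5315


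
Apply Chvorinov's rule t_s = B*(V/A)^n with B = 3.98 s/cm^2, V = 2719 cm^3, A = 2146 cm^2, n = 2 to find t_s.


Formula: t_s = B * (V/A)^n  (Chvorinov's rule, n=2)
Modulus M = V/A = 2719/2146 = 1.267008 cm
M^2 = 1.267008^2 = 1.605309 cm^2
t_s = 3.98 * 1.605309 = 6.3891 s

6.3891 s


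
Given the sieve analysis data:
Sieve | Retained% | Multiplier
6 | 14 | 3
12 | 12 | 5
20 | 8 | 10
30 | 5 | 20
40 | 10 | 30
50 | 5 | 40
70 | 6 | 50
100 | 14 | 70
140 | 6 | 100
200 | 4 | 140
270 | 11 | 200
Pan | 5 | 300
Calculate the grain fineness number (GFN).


Formula: GFN = sum(pct * multiplier) / sum(pct)
sum(pct * multiplier) = 6922
sum(pct) = 100
GFN = 6922 / 100 = 69.22

69.22


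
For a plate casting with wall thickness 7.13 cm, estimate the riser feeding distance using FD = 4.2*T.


Formula: FD = 4.2 * T  (riser feeding-distance rule)
FD = 4.2 * 7.13 cm = 29.9460 cm

Answer: 29.9460 cm


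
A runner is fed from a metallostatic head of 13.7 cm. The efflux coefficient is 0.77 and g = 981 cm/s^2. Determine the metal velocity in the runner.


Formula: v = Cd * sqrt(2 * g * h)  (Torricelli with discharge coefficient)
2*g*h = 2 * 981 * 13.7 = 26879.4 cm^2/s^2
sqrt(26879.4) = 163.94938 cm/s
v = 0.77 * 163.94938 = 126.2410 cm/s

Final answer: 126.2410 cm/s


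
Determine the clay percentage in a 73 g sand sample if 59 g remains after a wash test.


Formula: Clay% = (W_total - W_washed) / W_total * 100
Clay mass = 73 - 59 = 14 g
Clay% = 14 / 73 * 100 = 19.1781%


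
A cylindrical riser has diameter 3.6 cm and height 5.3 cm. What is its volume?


Formula: V = pi * (D/2)^2 * H  (cylinder volume)
Radius = D/2 = 3.6/2 = 1.8 cm
V = pi * 1.8^2 * 5.3 = 53.9474 cm^3


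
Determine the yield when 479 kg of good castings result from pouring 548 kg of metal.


Formula: Casting Yield = (W_good / W_total) * 100
Yield = (479 kg / 548 kg) * 100 = 87.4088%


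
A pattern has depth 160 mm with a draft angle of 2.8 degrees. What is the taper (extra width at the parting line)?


Formula: taper = depth * tan(draft_angle)
tan(2.8 deg) = 0.0489082
taper = 160 mm * 0.0489082 = 7.8253 mm


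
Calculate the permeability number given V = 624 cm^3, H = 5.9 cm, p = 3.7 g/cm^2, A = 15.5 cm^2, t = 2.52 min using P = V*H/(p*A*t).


Formula: Permeability Number P = (V * H) / (p * A * t)
Numerator: V * H = 624 * 5.9 = 3681.6
Denominator: p * A * t = 3.7 * 15.5 * 2.52 = 144.522
P = 3681.6 / 144.522 = 25.4743


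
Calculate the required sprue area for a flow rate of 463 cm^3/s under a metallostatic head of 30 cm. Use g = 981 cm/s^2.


Formula: v = sqrt(2*g*h), A = Q/v
Velocity: v = sqrt(2 * 981 * 30) = sqrt(58860) = 242.6108 cm/s
Sprue area: A = Q / v = 463 / 242.6108 = 1.9084 cm^2


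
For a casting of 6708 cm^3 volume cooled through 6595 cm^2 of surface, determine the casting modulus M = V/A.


Formula: Casting Modulus M = V / A
M = 6708 cm^3 / 6595 cm^2 = 1.0171 cm

1.0171 cm


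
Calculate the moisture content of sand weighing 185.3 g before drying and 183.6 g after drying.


Formula: MC = (W_wet - W_dry) / W_wet * 100
Water mass = 185.3 - 183.6 = 1.7 g
MC = 1.7 / 185.3 * 100 = 0.9174%

Answer: 0.9174%


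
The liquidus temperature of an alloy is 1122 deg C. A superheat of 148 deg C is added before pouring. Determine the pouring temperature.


Formula: T_pour = T_melt + Superheat
T_pour = 1122 + 148 = 1270 deg C


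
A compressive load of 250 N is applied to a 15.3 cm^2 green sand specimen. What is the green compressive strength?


Formula: Compressive Strength = Force / Area
Strength = 250 N / 15.3 cm^2 = 16.3399 N/cm^2

16.3399 N/cm^2


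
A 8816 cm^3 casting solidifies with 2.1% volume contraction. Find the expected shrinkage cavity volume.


Formula: V_shrink = V_casting * shrinkage_pct / 100
V_shrink = 8816 cm^3 * 2.1 / 100 = 185.1360 cm^3


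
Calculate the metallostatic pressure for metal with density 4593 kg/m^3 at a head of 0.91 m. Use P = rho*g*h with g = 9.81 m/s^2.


Formula: P = rho * g * h
rho * g = 4593 * 9.81 = 45057.33 N/m^3
P = 45057.33 * 0.91 = 41002.1703 Pa


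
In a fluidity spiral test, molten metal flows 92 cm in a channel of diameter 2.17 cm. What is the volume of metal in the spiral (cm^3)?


Formula: V = pi * (d/2)^2 * L  (cylinder volume)
Radius = 2.17/2 = 1.085 cm
V = pi * 1.085^2 * 92 = 340.2492 cm^3

Answer: 340.2492 cm^3


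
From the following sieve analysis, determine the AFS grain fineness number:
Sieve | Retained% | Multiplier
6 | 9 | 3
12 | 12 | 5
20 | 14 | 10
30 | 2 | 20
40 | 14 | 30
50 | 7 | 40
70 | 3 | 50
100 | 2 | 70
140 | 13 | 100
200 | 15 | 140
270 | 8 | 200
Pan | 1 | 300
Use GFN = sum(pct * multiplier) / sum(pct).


Formula: GFN = sum(pct * multiplier) / sum(pct)
sum(pct * multiplier) = 6557
sum(pct) = 100
GFN = 6557 / 100 = 65.57

Final answer: 65.57


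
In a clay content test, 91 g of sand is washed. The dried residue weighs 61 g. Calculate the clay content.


Formula: Clay% = (W_total - W_washed) / W_total * 100
Clay mass = 91 - 61 = 30 g
Clay% = 30 / 91 * 100 = 32.9670%

32.9670%


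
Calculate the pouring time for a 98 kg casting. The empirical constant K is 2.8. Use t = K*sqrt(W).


Formula: t = K * sqrt(W)
sqrt(W) = sqrt(98) = 9.89949
t = 2.8 * 9.89949 = 27.7186 s

Answer: 27.7186 s


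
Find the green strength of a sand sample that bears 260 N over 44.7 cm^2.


Formula: Compressive Strength = Force / Area
Strength = 260 N / 44.7 cm^2 = 5.8166 N/cm^2

Answer: 5.8166 N/cm^2


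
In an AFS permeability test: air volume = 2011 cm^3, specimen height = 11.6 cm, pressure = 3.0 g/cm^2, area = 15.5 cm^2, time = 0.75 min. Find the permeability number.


Formula: Permeability Number P = (V * H) / (p * A * t)
Numerator: V * H = 2011 * 11.6 = 23327.6
Denominator: p * A * t = 3.0 * 15.5 * 0.75 = 34.875
P = 23327.6 / 34.875 = 668.8918


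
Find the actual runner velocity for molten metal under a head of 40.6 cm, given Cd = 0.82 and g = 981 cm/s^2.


Formula: v = Cd * sqrt(2 * g * h)  (Torricelli with discharge coefficient)
2*g*h = 2 * 981 * 40.6 = 79657.2 cm^2/s^2
sqrt(79657.2) = 282.23607 cm/s
v = 0.82 * 282.23607 = 231.4336 cm/s

Final answer: 231.4336 cm/s


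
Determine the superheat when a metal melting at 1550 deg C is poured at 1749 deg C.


Formula: Superheat = T_pour - T_melt
Superheat = 1749 - 1550 = 199 deg C

Answer: 199 deg C


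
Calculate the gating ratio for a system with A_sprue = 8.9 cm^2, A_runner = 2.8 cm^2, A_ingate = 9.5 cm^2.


Sprue:Runner:Ingate = 1 : 2.8/8.9 : 9.5/8.9 = 1:0.31:1.07


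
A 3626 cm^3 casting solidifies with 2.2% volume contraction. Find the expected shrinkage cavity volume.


Formula: V_shrink = V_casting * shrinkage_pct / 100
V_shrink = 3626 cm^3 * 2.2 / 100 = 79.7720 cm^3

Answer: 79.7720 cm^3


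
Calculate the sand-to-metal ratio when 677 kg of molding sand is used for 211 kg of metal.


Formula: Sand-to-Metal Ratio = W_sand / W_metal
Ratio = 677 kg / 211 kg = 3.2085

Answer: 3.2085


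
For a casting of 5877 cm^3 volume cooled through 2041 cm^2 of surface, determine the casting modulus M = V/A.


Formula: Casting Modulus M = V / A
M = 5877 cm^3 / 2041 cm^2 = 2.8795 cm

Final answer: 2.8795 cm


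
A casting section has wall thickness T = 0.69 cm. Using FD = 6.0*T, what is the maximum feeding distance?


Formula: FD = 6.0 * T  (riser feeding-distance rule)
FD = 6.0 * 0.69 cm = 4.1400 cm

Answer: 4.1400 cm


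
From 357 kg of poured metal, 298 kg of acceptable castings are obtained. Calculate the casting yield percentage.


Formula: Casting Yield = (W_good / W_total) * 100
Yield = (298 kg / 357 kg) * 100 = 83.4734%

Final answer: 83.4734%


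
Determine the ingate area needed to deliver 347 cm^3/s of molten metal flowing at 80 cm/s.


Formula: A_ingate = Q / v  (continuity equation)
A = 347 cm^3/s / 80 cm/s = 4.3375 cm^2

Answer: 4.3375 cm^2


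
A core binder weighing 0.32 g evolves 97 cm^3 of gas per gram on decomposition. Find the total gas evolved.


Formula: V_gas = W_binder * gas_evolution_rate
V = 0.32 g * 97 cm^3/g = 31.0400 cm^3

Answer: 31.0400 cm^3
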